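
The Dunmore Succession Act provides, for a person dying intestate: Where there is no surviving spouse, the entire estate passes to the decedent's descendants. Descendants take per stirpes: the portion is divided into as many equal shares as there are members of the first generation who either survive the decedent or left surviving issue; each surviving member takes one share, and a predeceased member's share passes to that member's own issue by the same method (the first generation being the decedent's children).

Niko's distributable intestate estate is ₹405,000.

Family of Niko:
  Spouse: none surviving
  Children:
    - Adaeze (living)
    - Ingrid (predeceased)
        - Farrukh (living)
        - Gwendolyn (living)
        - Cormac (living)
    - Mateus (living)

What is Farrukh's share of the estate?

Farrukh receives ₹45,000.

The entire ₹405,000 passes to the descendants.
That amount (₹405,000) is divided into 3 shares of ₹135,000: Adaeze and Mateus each take ₹135,000; Ingrid's ₹135,000 share passes to Ingrid's issue.
Ingrid's share (₹135,000) is divided into 3 shares of ₹45,000: Farrukh, Gwendolyn, and Cormac each take ₹45,000.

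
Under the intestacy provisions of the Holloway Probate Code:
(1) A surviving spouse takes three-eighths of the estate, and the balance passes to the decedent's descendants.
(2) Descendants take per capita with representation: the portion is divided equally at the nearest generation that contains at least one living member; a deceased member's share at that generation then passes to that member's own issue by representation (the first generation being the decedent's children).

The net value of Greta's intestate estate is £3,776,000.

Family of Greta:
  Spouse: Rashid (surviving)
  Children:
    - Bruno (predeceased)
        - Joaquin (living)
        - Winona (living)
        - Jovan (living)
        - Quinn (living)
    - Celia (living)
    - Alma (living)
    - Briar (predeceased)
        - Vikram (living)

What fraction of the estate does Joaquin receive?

Rashid takes three-eighths of £3,776,000 = £1,416,000. The remaining £2,360,000 passes to the descendants.
The descendants' portion (£2,360,000) is divided into 4 shares of £590,000: Celia and Alma each take £590,000; Bruno's £590,000 share passes to Bruno's issue; Briar's £590,000 share passes to Briar's issue.
Bruno's share (£590,000) is divided into 4 shares of £147,500: Joaquin, Winona, Jovan, and Quinn each take £147,500.
Briar's share (£590,000) passes entirely to Vikram.

Joaquin receives 5/128 of the estate.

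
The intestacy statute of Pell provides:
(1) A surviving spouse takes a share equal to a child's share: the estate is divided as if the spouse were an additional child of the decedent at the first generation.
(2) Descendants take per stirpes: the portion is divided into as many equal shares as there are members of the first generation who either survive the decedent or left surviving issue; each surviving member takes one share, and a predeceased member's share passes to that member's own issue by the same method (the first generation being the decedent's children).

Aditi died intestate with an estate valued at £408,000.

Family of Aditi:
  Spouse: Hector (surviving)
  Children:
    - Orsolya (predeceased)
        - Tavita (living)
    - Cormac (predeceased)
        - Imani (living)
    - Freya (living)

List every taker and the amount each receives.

Hector: £102,000; Tavita: £102,000; Imani: £102,000; Freya: £102,000

The spouse counts as an additional share at the children's level, so there are 4 primary shares of £102,000. Hector takes one such share (£102,000).
The children's combined portion (£306,000) is divided into 3 shares of £102,000: Freya takes £102,000; Orsolya's £102,000 share passes to Orsolya's issue; Cormac's £102,000 share passes to Cormac's issue.
Orsolya's share (£102,000) passes entirely to Tavita.
Cormac's share (£102,000) passes entirely to Imani.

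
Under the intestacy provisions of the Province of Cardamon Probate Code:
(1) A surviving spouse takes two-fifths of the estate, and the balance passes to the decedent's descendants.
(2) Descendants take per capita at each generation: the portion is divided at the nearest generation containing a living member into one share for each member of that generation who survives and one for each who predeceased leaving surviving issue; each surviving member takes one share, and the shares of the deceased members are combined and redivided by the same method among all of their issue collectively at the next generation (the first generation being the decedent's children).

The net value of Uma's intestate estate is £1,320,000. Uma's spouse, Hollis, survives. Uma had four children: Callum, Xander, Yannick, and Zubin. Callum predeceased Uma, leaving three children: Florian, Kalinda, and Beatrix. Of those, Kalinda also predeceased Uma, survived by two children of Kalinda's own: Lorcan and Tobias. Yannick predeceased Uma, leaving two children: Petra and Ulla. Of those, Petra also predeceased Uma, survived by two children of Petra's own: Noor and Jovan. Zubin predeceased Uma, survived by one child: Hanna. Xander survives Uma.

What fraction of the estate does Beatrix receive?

Hollis takes two-fifths of £1,320,000 = £528,000. The remaining £792,000 passes to the descendants.
The descendants' portion (£792,000) is divided at the children's generation into 4 shares of £198,000. Xander takes £198,000. The 3 shares of the deceased (Callum, Yannick, and Zubin) are combined into a pool of £594,000.
That pool (£594,000) is divided at the grandchildren's generation into 6 shares of £99,000. Florian, Beatrix, Ulla, and Hanna each take £99,000. The 2 shares of the deceased (Kalinda and Petra) are combined into a pool of £198,000.
That pool (£198,000) is divided at the great-grandchildren's generation equally among Lorcan, Tobias, Noor, and Jovan: £49,500 each.

Beatrix receives 3/40 of the estate.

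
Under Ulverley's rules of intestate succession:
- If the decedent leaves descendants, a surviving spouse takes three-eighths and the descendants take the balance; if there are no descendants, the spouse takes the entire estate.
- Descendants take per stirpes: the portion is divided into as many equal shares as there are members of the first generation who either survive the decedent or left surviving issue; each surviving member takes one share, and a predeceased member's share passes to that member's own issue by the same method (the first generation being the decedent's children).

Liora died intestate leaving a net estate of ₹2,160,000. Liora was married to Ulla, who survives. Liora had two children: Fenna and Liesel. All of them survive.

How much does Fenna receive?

Fenna receives ₹675,000.

Ulla takes three-eighths of ₹2,160,000 = ₹810,000. The remaining ₹1,350,000 passes to the descendants.
The descendants' portion (₹1,350,000) is divided into 2 shares of ₹675,000: Fenna and Liesel each take ₹675,000.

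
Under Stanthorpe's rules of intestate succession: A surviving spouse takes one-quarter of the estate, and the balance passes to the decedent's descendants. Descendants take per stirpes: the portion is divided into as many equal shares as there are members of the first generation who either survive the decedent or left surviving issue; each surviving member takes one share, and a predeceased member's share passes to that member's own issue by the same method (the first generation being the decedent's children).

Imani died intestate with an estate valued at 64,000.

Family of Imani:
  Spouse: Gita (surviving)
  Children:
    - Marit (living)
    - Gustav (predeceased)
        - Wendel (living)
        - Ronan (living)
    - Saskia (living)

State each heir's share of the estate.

Gita takes one-quarter of 64,000 = 16,000. The remaining 48,000 passes to the descendants.
The descendants' portion (48,000) is divided into 3 shares of 16,000: Marit and Saskia each take 16,000; Gustav's 16,000 share passes to Gustav's issue.
Gustav's share (16,000) is divided into 2 shares of 8,000: Wendel and Ronan each take 8,000.

Gita: 16,000; Marit: 16,000; Wendel: 8,000; Ronan: 8,000; Saskia: 16,000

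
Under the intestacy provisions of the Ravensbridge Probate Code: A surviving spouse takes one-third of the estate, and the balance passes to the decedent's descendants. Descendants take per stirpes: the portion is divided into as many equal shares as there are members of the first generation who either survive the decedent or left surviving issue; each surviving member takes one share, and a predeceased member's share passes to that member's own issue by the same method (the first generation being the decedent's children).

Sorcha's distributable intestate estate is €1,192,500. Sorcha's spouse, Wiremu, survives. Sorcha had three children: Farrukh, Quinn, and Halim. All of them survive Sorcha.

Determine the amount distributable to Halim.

Wiremu takes one-third of €1,192,500 = €397,500. The remaining €795,000 passes to the descendants.
The descendants' portion (€795,000) is divided into 3 shares of €265,000: Farrukh, Quinn, and Halim each take €265,000.

Halim receives €265,000.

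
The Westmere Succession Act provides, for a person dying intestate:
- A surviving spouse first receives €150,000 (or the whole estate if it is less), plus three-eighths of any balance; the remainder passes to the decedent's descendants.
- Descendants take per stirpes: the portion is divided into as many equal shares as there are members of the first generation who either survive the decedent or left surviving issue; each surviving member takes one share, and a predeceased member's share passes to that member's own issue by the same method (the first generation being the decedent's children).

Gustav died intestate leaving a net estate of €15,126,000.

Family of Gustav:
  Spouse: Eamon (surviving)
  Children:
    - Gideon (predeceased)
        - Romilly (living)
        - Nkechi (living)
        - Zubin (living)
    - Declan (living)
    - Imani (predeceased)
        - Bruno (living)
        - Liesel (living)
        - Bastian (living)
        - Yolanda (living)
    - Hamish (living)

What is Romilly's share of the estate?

Romilly receives €780,000.

Eamon first takes €150,000, leaving a balance of €14,976,000. Eamon then takes three-eighths of the balance (€5,616,000), for a total of €5,766,000. The remaining €9,360,000 passes to the descendants.
The descendants' portion (€9,360,000) is divided into 4 shares of €2,340,000: Declan and Hamish each take €2,340,000; Gideon's €2,340,000 share passes to Gideon's issue; Imani's €2,340,000 share passes to Imani's issue.
Gideon's share (€2,340,000) is divided into 3 shares of €780,000: Romilly, Nkechi, and Zubin each take €780,000.
Imani's share (€2,340,000) is divided into 4 shares of €585,000: Bruno, Liesel, Bastian, and Yolanda each take €585,000.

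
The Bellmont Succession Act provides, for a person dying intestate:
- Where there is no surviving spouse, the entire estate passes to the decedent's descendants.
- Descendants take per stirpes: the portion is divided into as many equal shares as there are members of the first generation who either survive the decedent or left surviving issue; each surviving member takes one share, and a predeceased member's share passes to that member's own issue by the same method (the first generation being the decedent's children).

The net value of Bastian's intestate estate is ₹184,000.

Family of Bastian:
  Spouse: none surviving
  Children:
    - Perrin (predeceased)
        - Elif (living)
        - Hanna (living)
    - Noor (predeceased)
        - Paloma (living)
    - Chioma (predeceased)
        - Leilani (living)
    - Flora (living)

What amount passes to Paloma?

Paloma receives ₹46,000.

The entire ₹184,000 passes to the descendants.
That amount (₹184,000) is divided into 4 shares of ₹46,000: Flora takes ₹46,000; Perrin's ₹46,000 share passes to Perrin's issue; Noor's ₹46,000 share passes to Noor's issue; Chioma's ₹46,000 share passes to Chioma's issue.
Perrin's share (₹46,000) is divided into 2 shares of ₹23,000: Elif and Hanna each take ₹23,000.
Noor's share (₹46,000) passes entirely to Paloma.
Chioma's share (₹46,000) passes entirely to Leilani.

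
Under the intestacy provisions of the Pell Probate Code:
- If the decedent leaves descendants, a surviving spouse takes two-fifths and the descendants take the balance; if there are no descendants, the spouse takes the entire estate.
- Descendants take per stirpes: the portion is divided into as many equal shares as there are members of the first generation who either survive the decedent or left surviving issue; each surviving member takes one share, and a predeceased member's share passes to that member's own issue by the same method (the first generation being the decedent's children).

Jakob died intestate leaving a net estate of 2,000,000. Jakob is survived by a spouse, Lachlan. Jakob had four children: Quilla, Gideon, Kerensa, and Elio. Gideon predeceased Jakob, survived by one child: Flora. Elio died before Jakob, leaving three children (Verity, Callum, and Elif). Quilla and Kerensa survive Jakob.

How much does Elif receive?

Elif receives 100,000.

Lachlan takes two-fifths of 2,000,000 = 800,000. The remaining 1,200,000 passes to the descendants.
The descendants' portion (1,200,000) is divided into 4 shares of 300,000: Quilla and Kerensa each take 300,000; Gideon's 300,000 share passes to Gideon's issue; Elio's 300,000 share passes to Elio's issue.
Gideon's share (300,000) passes entirely to Flora.
Elio's share (300,000) is divided into 3 shares of 100,000: Verity, Callum, and Elif each take 100,000.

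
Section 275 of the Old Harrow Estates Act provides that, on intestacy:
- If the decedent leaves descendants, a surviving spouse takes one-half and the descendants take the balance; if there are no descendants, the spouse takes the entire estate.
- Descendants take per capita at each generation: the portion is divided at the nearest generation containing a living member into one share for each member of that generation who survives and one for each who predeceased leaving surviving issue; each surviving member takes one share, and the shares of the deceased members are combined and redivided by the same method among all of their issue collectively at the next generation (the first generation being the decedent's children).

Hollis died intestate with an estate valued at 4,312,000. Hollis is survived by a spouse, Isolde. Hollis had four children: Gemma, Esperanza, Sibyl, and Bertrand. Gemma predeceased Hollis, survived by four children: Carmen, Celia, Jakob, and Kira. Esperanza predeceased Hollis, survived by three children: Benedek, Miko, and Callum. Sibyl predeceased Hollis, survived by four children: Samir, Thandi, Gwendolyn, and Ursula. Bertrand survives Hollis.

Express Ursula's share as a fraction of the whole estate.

Isolde takes one-half of 4,312,000 = 2,156,000. The remaining 2,156,000 passes to the descendants.
The descendants' portion (2,156,000) is divided at the children's generation into 4 shares of 539,000. Bertrand takes 539,000. The 3 shares of the deceased (Gemma, Esperanza, and Sibyl) are combined into a pool of 1,617,000.
That pool (1,617,000) is divided at the grandchildren's generation equally among Carmen, Celia, Jakob, Kira, Benedek, Miko, Callum, Samir, Thandi, Gwendolyn, and Ursula: 147,000 each.

Ursula receives 3/88 of the estate.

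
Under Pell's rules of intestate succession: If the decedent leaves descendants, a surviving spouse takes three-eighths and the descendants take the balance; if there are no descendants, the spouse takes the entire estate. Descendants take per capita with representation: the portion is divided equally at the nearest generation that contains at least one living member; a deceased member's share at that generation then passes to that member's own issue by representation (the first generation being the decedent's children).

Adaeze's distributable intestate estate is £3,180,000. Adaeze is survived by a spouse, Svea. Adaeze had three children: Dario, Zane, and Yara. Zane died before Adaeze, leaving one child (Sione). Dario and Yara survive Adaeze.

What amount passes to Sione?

Svea takes three-eighths of £3,180,000 = £1,192,500. The remaining £1,987,500 passes to the descendants.
The descendants' portion (£1,987,500) is divided into 3 shares of £662,500: Dario and Yara each take £662,500; Zane's £662,500 share passes to Zane's issue.
Zane's share (£662,500) passes entirely to Sione.

Sione receives £662,500.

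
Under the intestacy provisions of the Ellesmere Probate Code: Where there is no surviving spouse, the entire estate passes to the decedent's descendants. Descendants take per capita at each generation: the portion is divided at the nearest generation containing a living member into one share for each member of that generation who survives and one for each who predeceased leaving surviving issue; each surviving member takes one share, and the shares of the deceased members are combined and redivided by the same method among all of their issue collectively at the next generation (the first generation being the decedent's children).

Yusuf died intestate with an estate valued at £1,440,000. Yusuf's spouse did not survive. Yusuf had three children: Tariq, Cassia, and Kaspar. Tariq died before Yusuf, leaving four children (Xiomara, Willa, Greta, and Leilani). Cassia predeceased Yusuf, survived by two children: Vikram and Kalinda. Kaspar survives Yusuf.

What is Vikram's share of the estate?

The entire £1,440,000 passes to the descendants.
That amount (£1,440,000) is divided at the children's generation into 3 shares of £480,000. Kaspar takes £480,000. The 2 shares of the deceased (Tariq and Cassia) are combined into a pool of £960,000.
That pool (£960,000) is divided at the grandchildren's generation equally among Xiomara, Willa, Greta, Leilani, Vikram, and Kalinda: £160,000 each.

Vikram receives £160,000.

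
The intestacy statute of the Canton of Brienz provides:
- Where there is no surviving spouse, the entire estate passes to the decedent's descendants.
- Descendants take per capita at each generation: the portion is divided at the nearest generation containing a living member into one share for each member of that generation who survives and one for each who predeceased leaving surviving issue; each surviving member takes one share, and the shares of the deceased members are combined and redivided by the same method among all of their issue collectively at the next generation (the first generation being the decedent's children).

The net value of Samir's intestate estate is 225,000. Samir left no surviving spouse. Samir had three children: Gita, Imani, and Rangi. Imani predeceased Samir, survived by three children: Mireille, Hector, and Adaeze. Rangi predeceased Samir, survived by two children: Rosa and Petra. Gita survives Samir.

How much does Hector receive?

The entire 225,000 passes to the descendants.
That amount (225,000) is divided at the children's generation into 3 shares of 75,000. Gita takes 75,000. The 2 shares of the deceased (Imani and Rangi) are combined into a pool of 150,000.
That pool (150,000) is divided at the grandchildren's generation equally among Mireille, Hector, Adaeze, Rosa, and Petra: 30,000 each.

Hector receives 30,000.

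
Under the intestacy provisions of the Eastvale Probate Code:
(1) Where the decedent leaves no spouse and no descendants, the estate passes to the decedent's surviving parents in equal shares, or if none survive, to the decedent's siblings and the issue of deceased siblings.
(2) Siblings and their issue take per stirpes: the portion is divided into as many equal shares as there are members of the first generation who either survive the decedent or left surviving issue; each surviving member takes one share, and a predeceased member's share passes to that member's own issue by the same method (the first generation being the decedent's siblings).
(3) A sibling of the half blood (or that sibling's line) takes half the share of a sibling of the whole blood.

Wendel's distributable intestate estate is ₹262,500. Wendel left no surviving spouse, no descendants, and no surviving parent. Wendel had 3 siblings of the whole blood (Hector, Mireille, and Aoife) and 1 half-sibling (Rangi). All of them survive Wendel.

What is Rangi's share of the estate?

Rangi receives ₹37,500.

The entire ₹262,500 passes to the siblings and their issue.
Counting each half-blood sibling's line as half a unit, there are 7/2 units in ₹262,500, so one unit is ₹75,000. Whole-blood lines (Hector, Mireille, and Aoife) take ₹75,000 each; half-blood lines (Rangi) take ₹37,500 each.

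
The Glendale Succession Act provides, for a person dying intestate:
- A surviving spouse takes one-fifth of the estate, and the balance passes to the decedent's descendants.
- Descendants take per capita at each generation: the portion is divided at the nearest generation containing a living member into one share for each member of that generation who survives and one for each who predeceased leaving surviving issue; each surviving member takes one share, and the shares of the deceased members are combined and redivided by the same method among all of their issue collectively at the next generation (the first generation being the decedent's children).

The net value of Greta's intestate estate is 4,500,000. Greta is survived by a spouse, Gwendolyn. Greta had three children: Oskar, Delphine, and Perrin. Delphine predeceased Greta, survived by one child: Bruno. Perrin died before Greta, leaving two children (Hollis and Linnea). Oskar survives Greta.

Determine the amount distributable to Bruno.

Bruno receives 800,000.

Gwendolyn takes one-fifth of 4,500,000 = 900,000. The remaining 3,600,000 passes to the descendants.
The descendants' portion (3,600,000) is divided at the children's generation into 3 shares of 1,200,000. Oskar takes 1,200,000. The 2 shares of the deceased (Delphine and Perrin) are combined into a pool of 2,400,000.
That pool (2,400,000) is divided at the grandchildren's generation equally among Bruno, Hollis, and Linnea: 800,000 each.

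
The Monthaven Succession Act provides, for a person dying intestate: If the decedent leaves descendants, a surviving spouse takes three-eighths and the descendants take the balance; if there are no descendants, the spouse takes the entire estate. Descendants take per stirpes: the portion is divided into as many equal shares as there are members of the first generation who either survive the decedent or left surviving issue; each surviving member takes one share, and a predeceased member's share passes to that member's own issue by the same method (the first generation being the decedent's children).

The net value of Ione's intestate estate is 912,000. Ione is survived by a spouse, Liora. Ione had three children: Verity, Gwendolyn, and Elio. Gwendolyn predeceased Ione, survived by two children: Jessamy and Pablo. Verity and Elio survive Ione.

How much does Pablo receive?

Pablo receives 95,000.

Liora takes three-eighths of 912,000 = 342,000. The remaining 570,000 passes to the descendants.
The descendants' portion (570,000) is divided into 3 shares of 190,000: Verity and Elio each take 190,000; Gwendolyn's 190,000 share passes to Gwendolyn's issue.
Gwendolyn's share (190,000) is divided into 2 shares of 95,000: Jessamy and Pablo each take 95,000.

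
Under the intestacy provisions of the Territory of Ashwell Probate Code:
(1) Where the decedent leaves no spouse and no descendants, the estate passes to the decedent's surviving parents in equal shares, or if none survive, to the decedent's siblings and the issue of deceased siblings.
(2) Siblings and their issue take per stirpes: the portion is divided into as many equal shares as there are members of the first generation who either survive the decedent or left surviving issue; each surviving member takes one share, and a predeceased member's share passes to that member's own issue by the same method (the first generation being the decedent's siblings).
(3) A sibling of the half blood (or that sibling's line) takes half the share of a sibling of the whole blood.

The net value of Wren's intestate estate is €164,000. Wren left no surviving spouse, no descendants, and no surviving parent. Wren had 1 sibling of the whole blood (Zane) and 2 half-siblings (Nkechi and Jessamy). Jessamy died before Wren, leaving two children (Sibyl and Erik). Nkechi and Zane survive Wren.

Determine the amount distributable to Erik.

The entire €164,000 passes to the siblings and their issue.
Counting each half-blood sibling's line as half a unit, there are 2 units in €164,000, so one unit is €82,000. Whole-blood lines (Zane) take €82,000 each; half-blood lines (Nkechi and Jessamy) take €41,000 each.
Jessamy's share (€41,000) is divided into 2 shares of €20,500: Sibyl and Erik each take €20,500.

Erik receives €20,500.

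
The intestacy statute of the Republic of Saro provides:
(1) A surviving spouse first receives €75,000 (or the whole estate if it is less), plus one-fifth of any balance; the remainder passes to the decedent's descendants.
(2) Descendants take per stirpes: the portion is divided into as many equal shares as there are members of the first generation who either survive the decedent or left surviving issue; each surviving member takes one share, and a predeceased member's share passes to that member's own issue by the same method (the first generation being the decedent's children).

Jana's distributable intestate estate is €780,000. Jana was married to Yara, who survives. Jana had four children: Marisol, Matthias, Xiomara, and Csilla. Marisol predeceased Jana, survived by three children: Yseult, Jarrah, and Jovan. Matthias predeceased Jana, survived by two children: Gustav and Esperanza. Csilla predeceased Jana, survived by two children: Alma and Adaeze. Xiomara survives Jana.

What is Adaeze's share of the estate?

Adaeze receives €70,500.

Yara first takes €75,000, leaving a balance of €705,000. Yara then takes one-fifth of the balance (€141,000), for a total of €216,000. The remaining €564,000 passes to the descendants.
The descendants' portion (€564,000) is divided into 4 shares of €141,000: Xiomara takes €141,000; Marisol's €141,000 share passes to Marisol's issue; Matthias's €141,000 share passes to Matthias's issue; Csilla's €141,000 share passes to Csilla's issue.
Marisol's share (€141,000) is divided into 3 shares of €47,000: Yseult, Jarrah, and Jovan each take €47,000.
Matthias's share (€141,000) is divided into 2 shares of €70,500: Gustav and Esperanza each take €70,500.
Csilla's share (€141,000) is divided into 2 shares of €70,500: Alma and Adaeze each take €70,500.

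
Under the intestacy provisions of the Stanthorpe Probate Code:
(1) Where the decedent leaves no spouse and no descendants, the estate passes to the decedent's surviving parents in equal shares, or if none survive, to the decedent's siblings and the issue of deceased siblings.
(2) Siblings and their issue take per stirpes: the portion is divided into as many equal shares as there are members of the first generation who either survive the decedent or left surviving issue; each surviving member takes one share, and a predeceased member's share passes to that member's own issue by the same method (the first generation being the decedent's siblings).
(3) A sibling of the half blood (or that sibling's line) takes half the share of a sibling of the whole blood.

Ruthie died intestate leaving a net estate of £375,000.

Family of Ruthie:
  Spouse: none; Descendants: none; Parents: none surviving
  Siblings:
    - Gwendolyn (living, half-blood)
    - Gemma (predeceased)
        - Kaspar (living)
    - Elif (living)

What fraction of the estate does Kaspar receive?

Kaspar receives 2/5 of the estate.

The entire £375,000 passes to the siblings and their issue.
Counting each half-blood sibling's line as half a unit, there are 5/2 units in £375,000, so one unit is £150,000. Whole-blood lines (Gemma and Elif) take £150,000 each; half-blood lines (Gwendolyn) take £75,000 each.
Gemma's share (£150,000) passes entirely to Kaspar.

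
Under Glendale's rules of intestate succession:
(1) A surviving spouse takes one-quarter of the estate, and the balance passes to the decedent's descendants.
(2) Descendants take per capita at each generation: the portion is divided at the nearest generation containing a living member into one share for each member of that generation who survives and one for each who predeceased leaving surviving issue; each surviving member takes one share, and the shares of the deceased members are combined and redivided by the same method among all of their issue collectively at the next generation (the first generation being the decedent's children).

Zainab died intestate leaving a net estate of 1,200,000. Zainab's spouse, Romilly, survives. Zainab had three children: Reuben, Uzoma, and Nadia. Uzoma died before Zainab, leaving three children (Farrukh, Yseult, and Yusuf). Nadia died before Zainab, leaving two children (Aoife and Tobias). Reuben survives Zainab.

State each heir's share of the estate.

Romilly: 300,000; Reuben: 300,000; Farrukh: 120,000; Yseult: 120,000; Yusuf: 120,000; Aoife: 120,000; Tobias: 120,000

Romilly takes one-quarter of 1,200,000 = 300,000. The remaining 900,000 passes to the descendants.
The descendants' portion (900,000) is divided at the children's generation into 3 shares of 300,000. Reuben takes 300,000. The 2 shares of the deceased (Uzoma and Nadia) are combined into a pool of 600,000.
That pool (600,000) is divided at the grandchildren's generation equally among Farrukh, Yseult, Yusuf, Aoife, and Tobias: 120,000 each.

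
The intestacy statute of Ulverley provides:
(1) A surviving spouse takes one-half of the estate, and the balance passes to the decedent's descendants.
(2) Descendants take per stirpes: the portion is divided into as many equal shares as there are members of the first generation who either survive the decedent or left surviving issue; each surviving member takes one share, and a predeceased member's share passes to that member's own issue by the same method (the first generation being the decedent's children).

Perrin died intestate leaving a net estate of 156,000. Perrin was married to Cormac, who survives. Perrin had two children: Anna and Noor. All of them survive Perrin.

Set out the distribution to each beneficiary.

Cormac takes one-half of 156,000 = 78,000. The remaining 78,000 passes to the descendants.
The descendants' portion (78,000) is divided into 2 shares of 39,000: Anna and Noor each take 39,000.

Cormac: 78,000; Anna: 39,000; Noor: 39,000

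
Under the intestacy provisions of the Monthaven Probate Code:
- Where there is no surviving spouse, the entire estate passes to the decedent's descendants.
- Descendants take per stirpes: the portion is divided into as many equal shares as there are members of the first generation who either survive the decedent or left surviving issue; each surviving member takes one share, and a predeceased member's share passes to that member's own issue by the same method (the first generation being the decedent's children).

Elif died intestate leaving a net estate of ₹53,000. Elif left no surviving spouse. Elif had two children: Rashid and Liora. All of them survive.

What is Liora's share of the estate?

The entire ₹53,000 passes to the descendants.
That amount (₹53,000) is divided into 2 shares of ₹26,500: Rashid and Liora each take ₹26,500.

Liora receives ₹26,500.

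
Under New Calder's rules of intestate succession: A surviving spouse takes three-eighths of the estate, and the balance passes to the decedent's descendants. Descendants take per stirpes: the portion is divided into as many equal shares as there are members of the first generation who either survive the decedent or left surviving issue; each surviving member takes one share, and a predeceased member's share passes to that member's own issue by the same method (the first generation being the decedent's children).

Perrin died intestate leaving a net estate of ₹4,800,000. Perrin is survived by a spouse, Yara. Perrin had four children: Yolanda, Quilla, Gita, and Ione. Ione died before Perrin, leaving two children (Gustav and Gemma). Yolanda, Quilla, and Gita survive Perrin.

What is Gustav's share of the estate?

Gustav receives ₹375,000.

Yara takes three-eighths of ₹4,800,000 = ₹1,800,000. The remaining ₹3,000,000 passes to the descendants.
The descendants' portion (₹3,000,000) is divided into 4 shares of ₹750,000: Yolanda, Quilla, and Gita each take ₹750,000; Ione's ₹750,000 share passes to Ione's issue.
Ione's share (₹750,000) is divided into 2 shares of ₹375,000: Gustav and Gemma each take ₹375,000.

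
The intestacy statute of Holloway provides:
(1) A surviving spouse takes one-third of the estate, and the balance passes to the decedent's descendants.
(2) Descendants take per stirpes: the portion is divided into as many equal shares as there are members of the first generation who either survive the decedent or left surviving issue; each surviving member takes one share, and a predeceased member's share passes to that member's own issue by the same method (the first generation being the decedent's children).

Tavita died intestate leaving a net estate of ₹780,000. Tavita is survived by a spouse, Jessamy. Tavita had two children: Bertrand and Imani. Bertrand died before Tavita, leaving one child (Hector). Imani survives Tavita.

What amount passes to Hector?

Jessamy takes one-third of ₹780,000 = ₹260,000. The remaining ₹520,000 passes to the descendants.
The descendants' portion (₹520,000) is divided into 2 shares of ₹260,000: Imani takes ₹260,000; Bertrand's ₹260,000 share passes to Bertrand's issue.
Bertrand's share (₹260,000) passes entirely to Hector.

Hector receives ₹260,000.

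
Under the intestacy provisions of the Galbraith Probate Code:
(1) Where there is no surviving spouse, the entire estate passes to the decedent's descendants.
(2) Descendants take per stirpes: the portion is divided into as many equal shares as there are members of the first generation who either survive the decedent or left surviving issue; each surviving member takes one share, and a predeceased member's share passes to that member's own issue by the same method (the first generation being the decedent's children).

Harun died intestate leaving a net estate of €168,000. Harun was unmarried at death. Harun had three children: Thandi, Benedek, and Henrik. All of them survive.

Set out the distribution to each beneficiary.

Thandi: €56,000; Benedek: €56,000; Henrik: €56,000

The entire €168,000 passes to the descendants.
That amount (€168,000) is divided into 3 shares of €56,000: Thandi, Benedek, and Henrik each take €56,000.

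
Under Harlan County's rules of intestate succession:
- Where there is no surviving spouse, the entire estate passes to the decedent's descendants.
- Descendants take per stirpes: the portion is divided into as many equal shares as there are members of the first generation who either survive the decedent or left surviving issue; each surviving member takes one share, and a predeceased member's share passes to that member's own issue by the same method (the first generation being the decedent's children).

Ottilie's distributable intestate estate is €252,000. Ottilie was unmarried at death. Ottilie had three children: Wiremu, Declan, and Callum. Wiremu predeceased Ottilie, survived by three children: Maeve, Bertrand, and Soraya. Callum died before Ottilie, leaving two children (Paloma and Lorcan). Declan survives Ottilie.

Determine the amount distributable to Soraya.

The entire €252,000 passes to the descendants.
That amount (€252,000) is divided into 3 shares of €84,000: Declan takes €84,000; Wiremu's €84,000 share passes to Wiremu's issue; Callum's €84,000 share passes to Callum's issue.
Wiremu's share (€84,000) is divided into 3 shares of €28,000: Maeve, Bertrand, and Soraya each take €28,000.
Callum's share (€84,000) is divided into 2 shares of €42,000: Paloma and Lorcan each take €42,000.

Soraya receives €28,000.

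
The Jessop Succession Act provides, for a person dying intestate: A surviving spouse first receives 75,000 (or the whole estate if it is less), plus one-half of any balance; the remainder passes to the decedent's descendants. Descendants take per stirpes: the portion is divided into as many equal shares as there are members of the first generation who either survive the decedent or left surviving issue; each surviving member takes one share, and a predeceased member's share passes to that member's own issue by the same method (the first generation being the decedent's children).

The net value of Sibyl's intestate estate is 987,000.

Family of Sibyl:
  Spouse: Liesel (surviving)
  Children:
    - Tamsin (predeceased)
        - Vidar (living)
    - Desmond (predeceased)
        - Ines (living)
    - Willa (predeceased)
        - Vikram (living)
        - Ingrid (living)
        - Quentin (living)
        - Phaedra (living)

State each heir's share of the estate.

Liesel: 531,000; Vidar: 152,000; Ines: 152,000; Vikram: 38,000; Ingrid: 38,000; Quentin: 38,000; Phaedra: 38,000

Liesel first takes 75,000, leaving a balance of 912,000. Liesel then takes one-half of the balance (456,000), for a total of 531,000. The remaining 456,000 passes to the descendants.
The descendants' portion (456,000) is divided into 3 shares of 152,000: Tamsin's 152,000 share passes to Tamsin's issue; Desmond's 152,000 share passes to Desmond's issue; Willa's 152,000 share passes to Willa's issue.
Tamsin's share (152,000) passes entirely to Vidar.
Desmond's share (152,000) passes entirely to Ines.
Willa's share (152,000) is divided into 4 shares of 38,000: Vikram, Ingrid, Quentin, and Phaedra each take 38,000.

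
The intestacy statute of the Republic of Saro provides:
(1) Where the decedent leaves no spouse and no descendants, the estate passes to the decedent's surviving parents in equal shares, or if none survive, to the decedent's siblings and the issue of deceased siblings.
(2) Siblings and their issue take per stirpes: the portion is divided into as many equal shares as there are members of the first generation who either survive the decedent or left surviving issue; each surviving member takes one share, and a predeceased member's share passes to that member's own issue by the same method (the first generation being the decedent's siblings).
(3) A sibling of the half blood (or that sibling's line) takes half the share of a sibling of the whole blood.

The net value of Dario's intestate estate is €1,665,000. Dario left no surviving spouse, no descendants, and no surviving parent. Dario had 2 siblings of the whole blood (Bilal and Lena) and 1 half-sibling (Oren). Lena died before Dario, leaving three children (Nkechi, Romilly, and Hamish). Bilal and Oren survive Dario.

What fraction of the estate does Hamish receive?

The entire €1,665,000 passes to the siblings and their issue.
Counting each half-blood sibling's line as half a unit, there are 5/2 units in €1,665,000, so one unit is €666,000. Whole-blood lines (Bilal and Lena) take €666,000 each; half-blood lines (Oren) take €333,000 each.
Lena's share (€666,000) is divided into 3 shares of €222,000: Nkechi, Romilly, and Hamish each take €222,000.

Hamish receives 2/15 of the estate.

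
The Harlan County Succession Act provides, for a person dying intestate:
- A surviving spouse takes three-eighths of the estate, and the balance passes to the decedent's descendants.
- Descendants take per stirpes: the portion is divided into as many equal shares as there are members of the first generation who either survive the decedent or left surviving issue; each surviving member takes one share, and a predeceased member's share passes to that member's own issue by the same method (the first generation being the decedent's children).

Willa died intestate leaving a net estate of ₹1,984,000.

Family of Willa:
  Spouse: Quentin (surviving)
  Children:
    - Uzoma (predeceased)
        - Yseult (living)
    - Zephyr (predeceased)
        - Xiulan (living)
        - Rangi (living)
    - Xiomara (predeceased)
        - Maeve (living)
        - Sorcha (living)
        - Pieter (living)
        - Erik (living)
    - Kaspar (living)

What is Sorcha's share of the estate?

Quentin takes three-eighths of ₹1,984,000 = ₹744,000. The remaining ₹1,240,000 passes to the descendants.
The descendants' portion (₹1,240,000) is divided into 4 shares of ₹310,000: Kaspar takes ₹310,000; Uzoma's ₹310,000 share passes to Uzoma's issue; Zephyr's ₹310,000 share passes to Zephyr's issue; Xiomara's ₹310,000 share passes to Xiomara's issue.
Uzoma's share (₹310,000) passes entirely to Yseult.
Zephyr's share (₹310,000) is divided into 2 shares of ₹155,000: Xiulan and Rangi each take ₹155,000.
Xiomara's share (₹310,000) is divided into 4 shares of ₹77,500: Maeve, Sorcha, Pieter, and Erik each take ₹77,500.

Sorcha receives ₹77,500.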